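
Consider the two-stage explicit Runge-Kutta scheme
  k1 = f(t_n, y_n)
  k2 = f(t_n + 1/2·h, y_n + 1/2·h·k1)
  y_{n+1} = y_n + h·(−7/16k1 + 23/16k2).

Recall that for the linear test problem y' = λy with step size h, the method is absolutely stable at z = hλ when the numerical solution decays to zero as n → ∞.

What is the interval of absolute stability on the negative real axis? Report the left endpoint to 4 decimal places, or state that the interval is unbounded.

(-1.3913, 0).

Test eqn y'=λy, z=hλ:
  k1=λy_n ⇒ h·k1=z·y_n;  k2=λ(1+1/2z)y_n ⇒ h·k2=z(1+1/2z)y_n
  y_{n+1}/y_n = 1 − 7/16z + 23/16z(1+1/2z) = 1 + z + 23/32z²
  ⇒ R(z) = 1 + z + 23/32z².

Solve |R(x)|<1 on ℝ⁻.
x=-0.65: |R|=0.6537
R=1: x+23/32x²=0 ⇒ x=−32/23=-1.3913; min R=1−1/(4·23/32)=0.6522>−1
Confirm numerically:
  x=-1.306: |R|=0.91993 <1
  x=-1.230: |R|=0.85740 <1
  x=-0.927: |R|=0.69064 <1
  x=-0.881: |R|=0.67687 <1
  x=-1.935: |R|=1.75616 >1
  x=-1.707: |R|=1.38733 >1
  x=-1.456: |R|=1.06770 >1
So |R|<1 on (-1.3913, 0).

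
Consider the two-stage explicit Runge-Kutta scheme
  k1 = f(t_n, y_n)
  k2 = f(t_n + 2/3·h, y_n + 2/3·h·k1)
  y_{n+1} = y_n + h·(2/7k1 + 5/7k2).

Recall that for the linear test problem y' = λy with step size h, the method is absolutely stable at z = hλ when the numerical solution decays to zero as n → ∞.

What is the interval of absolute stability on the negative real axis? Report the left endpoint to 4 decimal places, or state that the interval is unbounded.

(-2.1000, 0).

On y'=λy, z=hλ:
  k1=λy_n ⇒ h·k1=z·y_n;  k2=λ(1+2/3z)y_n ⇒ h·k2=z(1+2/3z)y_n
  y_{n+1}/y_n = 1 + 2/7z + 5/7z(1+2/3z) = 1 + z + 10/21z²
  Hence R(z) = 1 + z + 10/21z².

Boundary: |R(x)|=1, x<0.
x=-1.35: |R|=0.5179
R=1: x+10/21x²=0 ⇒ x=−21/10=-2.1000; min R=1−1/(4·10/21)=0.4750>−1
Confirm numerically:
  x=-1.811: |R|=0.75077 <1
  x=-1.134: |R|=0.47836 <1
  x=-1.107: |R|=0.47655 <1
  x=-0.878: |R|=0.48909 <1
  x=-2.595: |R|=1.61168 >1
  x=-2.164: |R|=1.06595 >1
So |R|<1 on (-2.1000, 0).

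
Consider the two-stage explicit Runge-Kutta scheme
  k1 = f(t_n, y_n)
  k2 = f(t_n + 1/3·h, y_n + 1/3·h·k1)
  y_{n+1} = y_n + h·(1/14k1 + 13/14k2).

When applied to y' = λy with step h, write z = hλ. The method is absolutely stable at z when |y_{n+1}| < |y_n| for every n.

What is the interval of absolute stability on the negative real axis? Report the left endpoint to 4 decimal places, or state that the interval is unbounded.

On y'=λy, z=hλ:
  k1=λy_n ⇒ h·k1=z·y_n;  k2=λ(1+1/3z)y_n ⇒ h·k2=z(1+1/3z)y_n
  y_{n+1}/y_n = 1 + 1/14z + 13/14z(1+1/3z) = 1 + z + 13/42z²
  Hence R(z) = 1 + z + 13/42z².

Boundary: |R(x)|=1, x<0.
x=-0.4: |R|=0.6495
R=1: x+13/42x²=0 ⇒ x=−42/13=-3.2308; min R=1−1/(4·13/42)=0.1923>−1
Confirm numerically:
  x=-2.195: |R|=0.29629 <1
  x=-1.326: |R|=0.21823 <1
  x=-1.313: |R|=0.22061 <1
  x=-3.660: |R|=1.48626 >1
  x=-3.638: |R|=1.45856 >1
  x=-3.495: |R|=1.28584 >1
So |R|<1 on (-3.2308, 0).

(-3.2308, 0).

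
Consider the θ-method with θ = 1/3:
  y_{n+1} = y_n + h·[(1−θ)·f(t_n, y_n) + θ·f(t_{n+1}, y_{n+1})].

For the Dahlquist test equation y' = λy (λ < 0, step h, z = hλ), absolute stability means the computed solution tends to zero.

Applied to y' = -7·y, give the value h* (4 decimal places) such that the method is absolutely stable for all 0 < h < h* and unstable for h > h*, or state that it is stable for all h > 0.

Test eqn y'=λy, z=hλ:
  y_{n+1} = y_n + z·[2/3·y_n + 1/3·y_{n+1}] ⇒ (1 − 1/3z)y_{n+1} = (1 + 2/3z)y_n
  Hence R(z) = (1 + 2/3z)/(1 − 1/3z).

Solve |R(x)|<1 on ℝ⁻.
x=-1.49: |R|=0.0045
R=−1: 1+2/3x = −1+1/3x ⇒ -1/3x=2 ⇒ x=2/(-1/3)=-6.0000
Confirm numerically:
  x=-5.623: |R|=0.95628 <1
  x=-2.709: |R|=0.42354 <1
  x=-2.404: |R|=0.33457 <1
  x=-6.383: |R|=1.04082 >1
  x=-6.183: |R|=1.01993 >1
  x=-6.173: |R|=1.01886 >1
Interval (-6.0000, 0).

(-6.0000,0); λ=-7 ⇒ h* = (6)/7 = 0.8571.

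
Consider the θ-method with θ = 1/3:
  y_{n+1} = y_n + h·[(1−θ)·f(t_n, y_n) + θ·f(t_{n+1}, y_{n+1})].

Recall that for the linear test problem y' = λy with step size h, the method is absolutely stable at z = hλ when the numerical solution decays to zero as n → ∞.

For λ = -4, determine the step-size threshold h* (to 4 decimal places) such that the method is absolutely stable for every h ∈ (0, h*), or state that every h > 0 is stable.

(-6.0000,0); λ=-4 ⇒ h* = (6)/4 = 1.5000.

Test eqn y'=λy, z=hλ:
  y_{n+1} = y_n + z·[2/3·y_n + 1/3·y_{n+1}] ⇒ (1 − 1/3z)y_{n+1} = (1 + 2/3z)y_n
  R(z) = (1 + 2/3z)/(1 − 1/3z).

Boundary: |R(x)|=1, x<0.
x=-0.32: |R|=0.7108
R=−1: 1+2/3x = −1+1/3x ⇒ -1/3x=2 ⇒ x=2/(-1/3)=-6.0000
Confirm numerically:
  x=-5.841: |R|=0.98202 <1
  x=-5.490: |R|=0.93993 <1
  x=-5.288: |R|=0.91409 <1
  x=-4.349: |R|=0.77534 <1
  x=-6.512: |R|=1.05383 >1
  x=-6.304: |R|=1.03267 >1
So |R|<1 on (-6.0000, 0).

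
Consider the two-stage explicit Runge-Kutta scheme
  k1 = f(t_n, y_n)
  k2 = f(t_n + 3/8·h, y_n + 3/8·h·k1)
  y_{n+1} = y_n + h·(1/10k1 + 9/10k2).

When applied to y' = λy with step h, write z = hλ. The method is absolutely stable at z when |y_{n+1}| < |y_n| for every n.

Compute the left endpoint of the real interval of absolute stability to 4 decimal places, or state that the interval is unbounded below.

left endpoint -2.9630.

On y'=λy, z=hλ:
  k1=λy_n ⇒ h·k1=z·y_n;  k2=λ(1+3/8z)y_n ⇒ h·k2=z(1+3/8z)y_n
  y_{n+1}/y_n = 1 + 1/10z + 9/10z(1+3/8z) = 1 + z + 27/80z²
  so R(z) = 1 + z + 27/80z².

Solve |R(x)|<1 on ℝ⁻.
x=-0.43: |R|=0.6324
R=1: x+27/80x²=0 ⇒ x=−80/27=-2.9630; min R=1−1/(4·27/80)=0.2593>−1
Confirm numerically:
  x=-2.323: |R|=0.49826 <1
  x=-1.997: |R|=0.34895 <1
  x=-1.911: |R|=0.32152 <1
  x=-1.282: |R|=0.27269 <1
  x=-3.301: |R|=1.37660 >1
  x=-3.271: |R|=1.34006 >1
  x=-3.136: |R|=1.18314 >1
Interval (-2.9630, 0).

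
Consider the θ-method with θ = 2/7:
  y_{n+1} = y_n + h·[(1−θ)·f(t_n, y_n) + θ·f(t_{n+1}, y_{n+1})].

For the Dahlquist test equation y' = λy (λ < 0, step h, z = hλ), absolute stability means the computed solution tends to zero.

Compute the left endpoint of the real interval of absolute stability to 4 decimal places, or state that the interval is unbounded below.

left endpoint -4.6667.

With y'=λy (z=hλ):
  y_{n+1} = y_n + z·[5/7·y_n + 2/7·y_{n+1}] ⇒ (1 − 2/7z)y_{n+1} = (1 + 5/7z)y_n
  R(z) = (1 + 5/7z)/(1 − 2/7z).

Find x<0 with |R(x)|<1.
x=-0.92: |R|=0.2715
R=−1: 1+5/7x = −1+2/7x ⇒ -3/7x=2 ⇒ x=2/(-3/7)=-4.6667
Confirm numerically:
  x=-3.858: |R|=0.83515 <1
  x=-3.839: |R|=0.83084 <1
  x=-2.515: |R|=0.46342 <1
  x=-5.218: |R|=1.09486 >1
  x=-5.143: |R|=1.08267 >1
  x=-4.812: |R|=1.02623 >1
So |R|<1 on (-4.6667, 0).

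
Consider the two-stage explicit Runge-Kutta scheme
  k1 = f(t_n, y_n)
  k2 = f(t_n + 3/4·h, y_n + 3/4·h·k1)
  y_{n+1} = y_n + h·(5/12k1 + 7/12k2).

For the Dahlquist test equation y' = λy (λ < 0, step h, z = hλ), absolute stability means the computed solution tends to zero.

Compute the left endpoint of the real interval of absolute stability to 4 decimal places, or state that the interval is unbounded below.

Test eqn y'=λy, z=hλ:
  k1=λy_n ⇒ h·k1=z·y_n;  k2=λ(1+3/4z)y_n ⇒ h·k2=z(1+3/4z)y_n
  y_{n+1}/y_n = 1 + 5/12z + 7/12z(1+3/4z) = 1 + z + 7/16z²
  Hence R(z) = 1 + z + 7/16z².

Find x<0 with |R(x)|<1.
x=-1.52: |R|=0.4908
R=1: x+7/16x²=0 ⇒ x=−16/7=-2.2857; min R=1−1/(4·7/16)=0.4286>−1
Confirm numerically:
  x=-1.819: |R|=0.62858 <1
  x=-1.346: |R|=0.44663 <1
  x=-1.305: |R|=0.44007 <1
  x=-2.804: |R|=1.63581 >1
  x=-2.576: |R|=1.32715 >1
  x=-2.521: |R|=1.25951 >1
Stable set (-2.2857, 0).

left endpoint -2.2857.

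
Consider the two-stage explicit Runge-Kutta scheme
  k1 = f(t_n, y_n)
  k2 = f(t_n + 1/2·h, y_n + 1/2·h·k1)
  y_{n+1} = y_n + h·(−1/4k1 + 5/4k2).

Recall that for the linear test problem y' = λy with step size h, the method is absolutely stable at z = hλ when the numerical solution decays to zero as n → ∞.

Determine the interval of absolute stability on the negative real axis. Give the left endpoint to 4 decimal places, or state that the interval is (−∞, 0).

Test eqn y'=λy, z=hλ:
  k1=λy_n ⇒ h·k1=z·y_n;  k2=λ(1+1/2z)y_n ⇒ h·k2=z(1+1/2z)y_n
  y_{n+1}/y_n = 1 − 1/4z + 5/4z(1+1/2z) = 1 + z + 5/8z²
  so R(z) = 1 + z + 5/8z².

Need |R(x)|<1, x<0.
x=-1.46: |R|=0.8722
R=1: x+5/8x²=0 ⇒ x=−8/5=-1.6000; min R=1−1/(4·5/8)=0.6000>−1
Confirm numerically:
  x=-1.530: |R|=0.93306 <1
  x=-1.440: |R|=0.85600 <1
  x=-1.405: |R|=0.82877 <1
  x=-2.179: |R|=1.78853 >1
  x=-2.151: |R|=1.74075 >1
  x=-1.875: |R|=1.32227 >1
Interval (-1.6000, 0).

z∈(-1.6000,0).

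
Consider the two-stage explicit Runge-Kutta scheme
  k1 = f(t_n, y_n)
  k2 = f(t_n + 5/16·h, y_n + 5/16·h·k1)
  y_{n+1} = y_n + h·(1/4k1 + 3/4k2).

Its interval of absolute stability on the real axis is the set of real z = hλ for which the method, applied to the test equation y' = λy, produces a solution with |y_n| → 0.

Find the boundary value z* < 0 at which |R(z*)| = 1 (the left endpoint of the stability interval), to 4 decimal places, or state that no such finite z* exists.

left endpoint -4.2667.

With y'=λy (z=hλ):
  k1=λy_n ⇒ h·k1=z·y_n;  k2=λ(1+5/16z)y_n ⇒ h·k2=z(1+5/16z)y_n
  y_{n+1}/y_n = 1 + 1/4z + 3/4z(1+5/16z) = 1 + z + 15/64z²
  ⇒ R(z) = 1 + z + 15/64z².

Find x<0 with |R(x)|<1.
x=-0.58: |R|=0.4988
R=1: x+15/64x²=0 ⇒ x=−64/15=-4.2667; min R=1−1/(4·15/64)=-0.0667>−1
Confirm numerically:
  x=-4.064: |R|=0.80696 <1
  x=-3.212: |R|=0.20603 <1
  x=-2.371: |R|=0.05343 <1
  x=-1.994: |R|=0.06212 <1
  x=-4.370: |R|=1.10584 >1
  x=-4.325: |R|=1.05913 >1
So |R|<1 on (-4.2667, 0).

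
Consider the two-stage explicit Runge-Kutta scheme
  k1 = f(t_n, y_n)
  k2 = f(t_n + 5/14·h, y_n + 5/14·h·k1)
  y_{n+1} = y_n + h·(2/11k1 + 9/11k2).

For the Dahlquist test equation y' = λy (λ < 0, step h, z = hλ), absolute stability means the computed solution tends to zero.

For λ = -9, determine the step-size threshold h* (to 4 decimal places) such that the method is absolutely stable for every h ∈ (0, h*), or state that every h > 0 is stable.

With y'=λy (z=hλ):
  k1=λy_n ⇒ h·k1=z·y_n;  k2=λ(1+5/14z)y_n ⇒ h·k2=z(1+5/14z)y_n
  y_{n+1}/y_n = 1 + 2/11z + 9/11z(1+5/14z) = 1 + z + 45/154z²
  R(z) = 1 + z + 45/154z².

Need |R(x)|<1, x<0.
x=-1.34: |R|=0.1847
R=1: x+45/154x²=0 ⇒ x=−154/45=-3.4222; min R=1−1/(4·45/154)=0.1444>−1
Confirm numerically:
  x=-3.365: |R|=0.94373 <1
  x=-3.354: |R|=0.93314 <1
  x=-2.287: |R|=0.24135 <1
  x=-3.987: |R|=1.65798 >1
  x=-3.899: |R|=1.54320 >1
So |R|<1 on (-3.4222, 0).

(-3.4222,0); λ=-9 ⇒ h* = (154/45)/9 = 0.3802.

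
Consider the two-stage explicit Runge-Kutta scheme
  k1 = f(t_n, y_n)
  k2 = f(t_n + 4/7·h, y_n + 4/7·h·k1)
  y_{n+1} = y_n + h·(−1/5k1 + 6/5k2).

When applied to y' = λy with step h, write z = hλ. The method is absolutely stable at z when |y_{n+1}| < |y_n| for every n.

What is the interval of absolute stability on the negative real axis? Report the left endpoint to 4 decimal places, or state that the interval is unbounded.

z∈(-1.4583,0).

Set f=λy, z=hλ:
  k1=λy_n ⇒ h·k1=z·y_n;  k2=λ(1+4/7z)y_n ⇒ h·k2=z(1+4/7z)y_n
  y_{n+1}/y_n = 1 − 1/5z + 6/5z(1+4/7z) = 1 + z + 24/35z²
  Hence R(z) = 1 + z + 24/35z².

Boundary: |R(x)|=1, x<0.
x=-1.68: |R|=1.2554
R=1: x+24/35x²=0 ⇒ x=−35/24=-1.4583; min R=1−1/(4·24/35)=0.6354>−1
Confirm numerically:
  x=-1.012: |R|=0.69027 <1
  x=-0.891: |R|=0.65338 <1
  x=-0.743: |R|=0.63555 <1
  x=-0.611: |R|=0.64499 <1
  x=-1.871: |R|=1.52944 >1
  x=-1.582: |R|=1.13415 >1
Interval (-1.4583, 0).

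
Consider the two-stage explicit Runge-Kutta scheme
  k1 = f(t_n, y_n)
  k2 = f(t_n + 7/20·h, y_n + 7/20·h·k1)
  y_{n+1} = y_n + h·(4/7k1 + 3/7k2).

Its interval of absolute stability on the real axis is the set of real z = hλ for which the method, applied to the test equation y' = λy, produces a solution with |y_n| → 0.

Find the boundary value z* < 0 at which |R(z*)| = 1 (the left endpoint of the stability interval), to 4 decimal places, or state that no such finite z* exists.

On y'=λy, z=hλ:
  k1=λy_n ⇒ h·k1=z·y_n;  k2=λ(1+7/20z)y_n ⇒ h·k2=z(1+7/20z)y_n
  y_{n+1}/y_n = 1 + 4/7z + 3/7z(1+7/20z) = 1 + z + 3/20z²
  so R(z) = 1 + z + 3/20z².

Boundary: |R(x)|=1, x<0.
x=-0.64: |R|=0.4214
R=1: x+3/20x²=0 ⇒ x=−20/3=-6.6667; min R=1−1/(4·3/20)=-0.6667>−1
Confirm numerically:
  x=-6.270: |R|=0.62693 <1
  x=-5.052: |R|=0.22359 <1
  x=-3.123: |R|=0.66003 <1
  x=-6.779: |R|=1.11423 >1
  x=-6.736: |R|=1.07005 >1
Interval (-6.6667, 0).

left endpoint -6.6667.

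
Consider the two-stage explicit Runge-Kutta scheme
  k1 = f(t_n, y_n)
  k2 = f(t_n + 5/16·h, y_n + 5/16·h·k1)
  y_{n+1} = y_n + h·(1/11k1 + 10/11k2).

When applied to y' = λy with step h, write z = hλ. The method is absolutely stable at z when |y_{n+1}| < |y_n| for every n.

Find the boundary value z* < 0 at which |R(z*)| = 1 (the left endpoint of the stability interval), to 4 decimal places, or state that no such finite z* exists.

On y'=λy, z=hλ:
  k1=λy_n ⇒ h·k1=z·y_n;  k2=λ(1+5/16z)y_n ⇒ h·k2=z(1+5/16z)y_n
  y_{n+1}/y_n = 1 + 1/11z + 10/11z(1+5/16z) = 1 + z + 25/88z²
  so R(z) = 1 + z + 25/88z².

Boundary: |R(x)|=1, x<0.
x=-0.94: |R|=0.3110
R=1: x+25/88x²=0 ⇒ x=−88/25=-3.5200; min R=1−1/(4·25/88)=0.1200>−1
Confirm numerically:
  x=-2.908: |R|=0.49440 <1
  x=-2.636: |R|=0.33800 <1
  x=-1.878: |R|=0.12396 <1
  x=-1.789: |R|=0.12024 <1
  x=-3.703: |R|=1.19251 >1
  x=-3.639: |R|=1.12302 >1
  x=-3.565: |R|=1.04558 >1
So |R|<1 on (-3.5200, 0).

z* = -3.5200.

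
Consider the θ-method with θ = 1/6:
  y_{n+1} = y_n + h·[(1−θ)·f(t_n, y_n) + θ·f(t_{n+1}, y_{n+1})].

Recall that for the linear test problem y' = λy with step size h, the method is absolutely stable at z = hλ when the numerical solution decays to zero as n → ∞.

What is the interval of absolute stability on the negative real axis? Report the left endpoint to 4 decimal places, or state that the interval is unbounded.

(-3.0000, 0).

Test eqn y'=λy, z=hλ:
  y_{n+1} = y_n + z·[5/6·y_n + 1/6·y_{n+1}] ⇒ (1 − 1/6z)y_{n+1} = (1 + 5/6z)y_n
  ⇒ R(z) = (1 + 5/6z)/(1 − 1/6z).

Solve |R(x)|<1 on ℝ⁻.
x=-0.82: |R|=0.2786
R=−1: 1+5/6x = −1+1/6x ⇒ -2/3x=2 ⇒ x=2/(-2/3)=-3.0000
Confirm numerically:
  x=-2.027: |R|=0.51514 <1
  x=-1.645: |R|=0.29104 <1
  x=-1.450: |R|=0.16779 <1
  x=-3.596: |R|=1.24844 >1
  x=-3.171: |R|=1.07458 >1
  x=-3.112: |R|=1.04917 >1
Stable set (-3.0000, 0).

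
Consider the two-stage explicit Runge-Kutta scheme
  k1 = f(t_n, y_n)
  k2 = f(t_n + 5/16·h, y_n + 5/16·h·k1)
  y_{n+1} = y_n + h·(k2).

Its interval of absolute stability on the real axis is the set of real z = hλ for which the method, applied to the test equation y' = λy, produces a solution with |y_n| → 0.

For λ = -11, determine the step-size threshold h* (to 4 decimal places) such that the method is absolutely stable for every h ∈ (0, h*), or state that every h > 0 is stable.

With y'=λy (z=hλ):
  k1=λy_n ⇒ h·k1=z·y_n;  k2=λ(1+5/16z)y_n ⇒ h·k2=z(1+5/16z)y_n
  y_{n+1}/y_n = 1 + z(1+5/16z) = 1 + z + 5/16z²
  R(z) = 1 + z + 5/16z².

Need |R(x)|<1, x<0.
x=-1.64: |R|=0.2005
R=1: x+5/16x²=0 ⇒ x=−16/5=-3.2000; min R=1−1/(4·5/16)=0.2000>−1
Confirm numerically:
  x=-2.493: |R|=0.44920 <1
  x=-2.237: |R|=0.32680 <1
  x=-1.664: |R|=0.20128 <1
  x=-3.667: |R|=1.53515 >1
  x=-3.452: |R|=1.27184 >1
  x=-3.325: |R|=1.12988 >1
Interval (-3.2000, 0).

(-3.2000,0); λ=-11 ⇒ h* = (16/5)/11 = 0.2909.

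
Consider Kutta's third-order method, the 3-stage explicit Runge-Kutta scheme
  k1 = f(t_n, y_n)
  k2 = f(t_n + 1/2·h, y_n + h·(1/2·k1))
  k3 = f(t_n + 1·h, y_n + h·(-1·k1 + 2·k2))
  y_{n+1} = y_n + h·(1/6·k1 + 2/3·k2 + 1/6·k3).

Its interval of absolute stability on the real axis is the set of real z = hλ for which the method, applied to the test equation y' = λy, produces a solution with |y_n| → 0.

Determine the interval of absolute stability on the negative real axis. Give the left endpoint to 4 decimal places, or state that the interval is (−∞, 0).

Test eqn y'=λy, z=hλ:
  order 3, 3-stage ⇒ R(z)=1+z+z^2/2+z^3/6
  (e.g. R(-1.15)=0.25777, |R|=0.25777)

Find x<0 with |R(x)|<1.
x=-1.15: |R|=0.2578
|R(-2.38)|=0.7947 |R(-2.31)|=0.6963 |R(-1.61)|=0.0095
Bisect:
  x_lo=-3.3584 |R|=3.0322  x_hi=-0.1070 |R|=0.8985
  mid=-1.73273 |R|=0.09860 →hi
  mid=-2.54558 |R|=1.05481 →lo
  mid=-2.13916 |R|=0.48262 →hi
  mid=-2.34237 |R|=0.74100 →hi
  mid=-2.44397 |R|=0.89045 →hi
  mid=-2.49478 |R|=0.97070 →hi
  mid=-2.52018 |R|=1.01226 →lo
  mid=-2.50748 |R|=0.99136 →hi
  mid=-2.51383 |R|=1.00178 →lo
  ...
  [-2.51284,-2.51264] ⇒ x*=-2.5127
Stable set (-2.5127, 0).

z∈(-2.5127,0).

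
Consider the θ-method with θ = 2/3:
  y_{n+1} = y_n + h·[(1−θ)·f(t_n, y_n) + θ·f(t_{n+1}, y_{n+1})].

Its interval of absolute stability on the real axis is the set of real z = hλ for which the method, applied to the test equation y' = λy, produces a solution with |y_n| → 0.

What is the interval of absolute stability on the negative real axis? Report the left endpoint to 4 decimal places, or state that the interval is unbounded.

unbounded; (−∞, 0).

Set f=λy, z=hλ:
  y_{n+1} = y_n + z·[1/3·y_n + 2/3·y_{n+1}] ⇒ (1 − 2/3z)y_{n+1} = (1 + 1/3z)y_n
  ⇒ R(z) = (1 + 1/3z)/(1 − 2/3z).

Find x<0 with |R(x)|<1.
x=-1.11: |R|=0.3621
x=-2: |R|=0.1429
x=-10: |R|=0.3043
x=-100: |R|=0.4778
θ=2/3≥1/2 ⇒ |1+1/3x|<|1−2/3x| ∀x<0 ⇒ unbounded interval.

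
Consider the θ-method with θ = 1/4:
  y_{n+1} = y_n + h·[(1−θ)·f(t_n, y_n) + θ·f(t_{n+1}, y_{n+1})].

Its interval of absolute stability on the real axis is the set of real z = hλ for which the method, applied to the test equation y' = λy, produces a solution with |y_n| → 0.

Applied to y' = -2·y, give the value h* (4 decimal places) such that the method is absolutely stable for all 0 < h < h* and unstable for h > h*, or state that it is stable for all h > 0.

(-4.0000,0); λ=-2 ⇒ h* = (4)/2 = 2.0000.

Test eqn y'=λy, z=hλ:
  y_{n+1} = y_n + z·[3/4·y_n + 1/4·y_{n+1}] ⇒ (1 − 1/4z)y_{n+1} = (1 + 3/4z)y_n
  so R(z) = (1 + 3/4z)/(1 − 1/4z).

Find x<0 with |R(x)|<1.
x=-1.29: |R|=0.0246
R=−1: 1+3/4x = −1+1/4x ⇒ -1/2x=2 ⇒ x=2/(-1/2)=-4.0000
Confirm numerically:
  x=-3.749: |R|=0.93522 <1
  x=-2.020: |R|=0.34219 <1
  x=-1.829: |R|=0.25510 <1
  x=-4.501: |R|=1.11787 >1
  x=-4.036: |R|=1.00896 >1
So |R|<1 on (-4.0000, 0).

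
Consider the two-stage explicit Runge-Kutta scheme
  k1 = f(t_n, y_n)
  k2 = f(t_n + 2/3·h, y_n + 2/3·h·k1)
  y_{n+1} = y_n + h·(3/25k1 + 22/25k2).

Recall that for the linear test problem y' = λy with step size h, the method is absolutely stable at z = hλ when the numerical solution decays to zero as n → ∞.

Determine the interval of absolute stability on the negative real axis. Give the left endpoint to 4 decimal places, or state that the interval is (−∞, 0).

Test eqn y'=λy, z=hλ:
  k1=λy_n ⇒ h·k1=z·y_n;  k2=λ(1+2/3z)y_n ⇒ h·k2=z(1+2/3z)y_n
  y_{n+1}/y_n = 1 + 3/25z + 22/25z(1+2/3z) = 1 + z + 44/75z²
  Hence R(z) = 1 + z + 44/75z².

Find x<0 with |R(x)|<1.
x=-1.1: |R|=0.6099
R=1: x+44/75x²=0 ⇒ x=−75/44=-1.7045; min R=1−1/(4·44/75)=0.5739>−1
Confirm numerically:
  x=-1.447: |R|=0.78137 <1
  x=-1.349: |R|=0.71862 <1
  x=-1.120: |R|=0.61591 <1
  x=-0.918: |R|=0.57640 <1
  x=-2.210: |R|=1.65534 >1
  x=-1.937: |R|=1.26416 >1
So |R|<1 on (-1.7045, 0).

(-1.7045, 0).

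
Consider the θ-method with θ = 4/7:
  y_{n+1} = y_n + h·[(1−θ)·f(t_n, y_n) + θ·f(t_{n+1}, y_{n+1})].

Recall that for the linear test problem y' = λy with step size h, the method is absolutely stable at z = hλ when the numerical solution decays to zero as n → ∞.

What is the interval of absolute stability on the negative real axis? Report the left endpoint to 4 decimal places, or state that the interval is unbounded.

(−∞, 0) — no finite endpoint.

Test eqn y'=λy, z=hλ:
  y_{n+1} = y_n + z·[3/7·y_n + 4/7·y_{n+1}] ⇒ (1 − 4/7z)y_{n+1} = (1 + 3/7z)y_n
  so R(z) = (1 + 3/7z)/(1 − 4/7z).

Need |R(x)|<1, x<0.
x=-1.2: |R|=0.2881
x=-2: |R|=0.0667
x=-10: |R|=0.4894
x=-100: |R|=0.7199
θ=4/7≥1/2 ⇒ |1+3/7x|<|1−4/7x| ∀x<0 ⇒ unbounded interval.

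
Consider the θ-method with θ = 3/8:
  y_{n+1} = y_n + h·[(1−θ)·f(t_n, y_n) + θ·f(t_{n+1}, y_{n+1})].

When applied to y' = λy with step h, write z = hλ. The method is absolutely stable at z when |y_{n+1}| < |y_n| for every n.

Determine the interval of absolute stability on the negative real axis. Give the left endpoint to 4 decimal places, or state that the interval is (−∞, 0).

Set f=λy, z=hλ:
  y_{n+1} = y_n + z·[5/8·y_n + 3/8·y_{n+1}] ⇒ (1 − 3/8z)y_{n+1} = (1 + 5/8z)y_n
  R(z) = (1 + 5/8z)/(1 − 3/8z).

Solve |R(x)|<1 on ℝ⁻.
x=-0.56: |R|=0.5372
R=−1: 1+5/8x = −1+3/8x ⇒ -1/4x=2 ⇒ x=2/(-1/4)=-8.0000
Confirm numerically:
  x=-5.131: |R|=0.75471 <1
  x=-4.311: |R|=0.64754 <1
  x=-4.021: |R|=0.60335 <1
  x=-8.416: |R|=1.02502 >1
  x=-8.399: |R|=1.02404 >1
  x=-8.114: |R|=1.00705 >1
So |R|<1 on (-8.0000, 0).

z∈(-8.0000,0).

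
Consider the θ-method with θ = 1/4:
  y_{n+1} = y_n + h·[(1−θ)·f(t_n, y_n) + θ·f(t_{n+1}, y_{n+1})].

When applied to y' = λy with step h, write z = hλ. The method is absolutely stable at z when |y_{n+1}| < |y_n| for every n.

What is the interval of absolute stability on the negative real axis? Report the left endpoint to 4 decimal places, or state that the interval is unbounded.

(-4.0000, 0).

With y'=λy (z=hλ):
  y_{n+1} = y_n + z·[3/4·y_n + 1/4·y_{n+1}] ⇒ (1 − 1/4z)y_{n+1} = (1 + 3/4z)y_n
  Hence R(z) = (1 + 3/4z)/(1 − 1/4z).

Need |R(x)|<1, x<0.
x=-0.38: |R|=0.6530
R=−1: 1+3/4x = −1+1/4x ⇒ -1/2x=2 ⇒ x=2/(-1/2)=-4.0000
Confirm numerically:
  x=-3.798: |R|=0.94819 <1
  x=-3.754: |R|=0.93655 <1
  x=-3.645: |R|=0.90713 <1
  x=-3.405: |R|=0.83930 <1
  x=-4.502: |R|=1.11809 >1
  x=-4.094: |R|=1.02323 >1
Stable set (-4.0000, 0).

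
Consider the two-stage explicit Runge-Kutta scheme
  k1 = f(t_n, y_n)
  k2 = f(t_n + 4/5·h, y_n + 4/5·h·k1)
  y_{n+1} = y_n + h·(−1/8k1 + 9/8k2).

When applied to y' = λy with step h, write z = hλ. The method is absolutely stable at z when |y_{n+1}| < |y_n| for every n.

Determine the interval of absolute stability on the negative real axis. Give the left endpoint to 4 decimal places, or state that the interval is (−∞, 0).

On y'=λy, z=hλ:
  k1=λy_n ⇒ h·k1=z·y_n;  k2=λ(1+4/5z)y_n ⇒ h·k2=z(1+4/5z)y_n
  y_{n+1}/y_n = 1 − 1/8z + 9/8z(1+4/5z) = 1 + z + 9/10z²
  R(z) = 1 + z + 9/10z².

Find x<0 with |R(x)|<1.
x=-1: |R|=0.9000
R=1: x+9/10x²=0 ⇒ x=−10/9=-1.1111; min R=1−1/(4·9/10)=0.7222>−1
Confirm numerically:
  x=-1.067: |R|=0.95764 <1
  x=-0.879: |R|=0.81638 <1
  x=-0.461: |R|=0.73027 <1
  x=-1.546: |R|=1.60510 >1
  x=-1.318: |R|=1.24541 >1
  x=-1.256: |R|=1.16378 >1
Interval (-1.1111, 0).

z∈(-1.1111,0).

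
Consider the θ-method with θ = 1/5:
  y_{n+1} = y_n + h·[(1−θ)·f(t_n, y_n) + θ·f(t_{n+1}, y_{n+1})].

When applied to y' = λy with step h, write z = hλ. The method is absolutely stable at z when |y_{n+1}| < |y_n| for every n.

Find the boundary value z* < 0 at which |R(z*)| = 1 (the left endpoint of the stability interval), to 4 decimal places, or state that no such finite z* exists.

z* = -3.3333.

Test eqn y'=λy, z=hλ:
  y_{n+1} = y_n + z·[4/5·y_n + 1/5·y_{n+1}] ⇒ (1 − 1/5z)y_{n+1} = (1 + 4/5z)y_n
  R(z) = (1 + 4/5z)/(1 − 1/5z).

Solve |R(x)|<1 on ℝ⁻.
x=-0.31: |R|=0.7081
R=−1: 1+4/5x = −1+1/5x ⇒ -3/5x=2 ⇒ x=2/(-3/5)=-3.3333
Confirm numerically:
  x=-2.640: |R|=0.72775 <1
  x=-1.619: |R|=0.22299 <1
  x=-1.549: |R|=0.18262 <1
  x=-3.849: |R|=1.17482 >1
  x=-3.582: |R|=1.08693 >1
  x=-3.480: |R|=1.05189 >1
Interval (-3.3333, 0).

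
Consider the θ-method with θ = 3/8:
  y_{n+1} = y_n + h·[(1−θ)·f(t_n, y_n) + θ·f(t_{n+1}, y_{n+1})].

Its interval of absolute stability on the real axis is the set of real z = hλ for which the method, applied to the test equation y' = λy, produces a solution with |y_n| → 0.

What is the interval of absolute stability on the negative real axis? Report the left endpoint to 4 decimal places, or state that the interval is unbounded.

z∈(-8.0000,0).

On y'=λy, z=hλ:
  y_{n+1} = y_n + z·[5/8·y_n + 3/8·y_{n+1}] ⇒ (1 − 3/8z)y_{n+1} = (1 + 5/8z)y_n
  Hence R(z) = (1 + 5/8z)/(1 − 3/8z).

Solve |R(x)|<1 on ℝ⁻.
x=-1.62: |R|=0.0078
R=−1: 1+5/8x = −1+3/8x ⇒ -1/4x=2 ⇒ x=2/(-1/4)=-8.0000
Confirm numerically:
  x=-6.113: |R|=0.85671 <1
  x=-5.783: |R|=0.82508 <1
  x=-4.846: |R|=0.72012 <1
  x=-3.424: |R|=0.49912 <1
  x=-8.543: |R|=1.03229 >1
  x=-8.347: |R|=1.02100 >1
So |R|<1 on (-8.0000, 0).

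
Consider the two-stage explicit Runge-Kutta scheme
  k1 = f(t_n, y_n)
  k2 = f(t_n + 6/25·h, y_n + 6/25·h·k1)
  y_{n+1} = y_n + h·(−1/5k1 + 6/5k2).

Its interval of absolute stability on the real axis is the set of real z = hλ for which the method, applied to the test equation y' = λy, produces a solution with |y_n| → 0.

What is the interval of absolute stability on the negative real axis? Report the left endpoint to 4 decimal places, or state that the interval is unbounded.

z∈(-3.4722,0).

On y'=λy, z=hλ:
  k1=λy_n ⇒ h·k1=z·y_n;  k2=λ(1+6/25z)y_n ⇒ h·k2=z(1+6/25z)y_n
  y_{n+1}/y_n = 1 − 1/5z + 6/5z(1+6/25z) = 1 + z + 36/125z²
  R(z) = 1 + z + 36/125z².

Solve |R(x)|<1 on ℝ⁻.
x=-0.93: |R|=0.3191
R=1: x+36/125x²=0 ⇒ x=−125/36=-3.4722; min R=1−1/(4·36/125)=0.1319>−1
Confirm numerically:
  x=-3.435: |R|=0.96318 <1
  x=-1.922: |R|=0.14190 <1
  x=-1.901: |R|=0.13977 <1
  x=-1.554: |R|=0.14150 <1
  x=-3.625: |R|=1.15950 >1
  x=-3.544: |R|=1.07326 >1
Interval (-3.4722, 0).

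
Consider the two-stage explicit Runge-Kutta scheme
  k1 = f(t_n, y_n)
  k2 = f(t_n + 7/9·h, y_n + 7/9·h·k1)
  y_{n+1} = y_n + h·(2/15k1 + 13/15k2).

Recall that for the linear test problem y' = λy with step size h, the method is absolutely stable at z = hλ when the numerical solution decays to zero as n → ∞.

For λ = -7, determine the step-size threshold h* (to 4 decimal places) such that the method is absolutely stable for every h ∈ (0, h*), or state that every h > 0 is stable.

Test eqn y'=λy, z=hλ:
  k1=λy_n ⇒ h·k1=z·y_n;  k2=λ(1+7/9z)y_n ⇒ h·k2=z(1+7/9z)y_n
  y_{n+1}/y_n = 1 + 2/15z + 13/15z(1+7/9z) = 1 + z + 91/135z²
  so R(z) = 1 + z + 91/135z².

Need |R(x)|<1, x<0.
x=-1.12: |R|=0.7256
R=1: x+91/135x²=0 ⇒ x=−135/91=-1.4835; min R=1−1/(4·91/135)=0.6291>−1
Confirm numerically:
  x=-1.095: |R|=0.71323 <1
  x=-1.026: |R|=0.68358 <1
  x=-0.910: |R|=0.64820 <1
  x=-2.026: |R|=1.74086 >1
  x=-1.695: |R|=1.24163 >1
  x=-1.512: |R|=1.02903 >1
Stable set (-1.4835, 0).

(-1.4835,0); λ=-7 ⇒ h* = (135/91)/7 = 0.2119.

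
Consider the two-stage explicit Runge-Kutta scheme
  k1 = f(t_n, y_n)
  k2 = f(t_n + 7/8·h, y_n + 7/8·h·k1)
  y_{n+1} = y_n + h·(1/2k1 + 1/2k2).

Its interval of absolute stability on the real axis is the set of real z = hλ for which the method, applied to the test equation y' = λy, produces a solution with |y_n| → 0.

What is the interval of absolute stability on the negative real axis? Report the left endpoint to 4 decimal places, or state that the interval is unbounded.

Test eqn y'=λy, z=hλ:
  k1=λy_n ⇒ h·k1=z·y_n;  k2=λ(1+7/8z)y_n ⇒ h·k2=z(1+7/8z)y_n
  y_{n+1}/y_n = 1 + 1/2z + 1/2z(1+7/8z) = 1 + z + 7/16z²
  so R(z) = 1 + z + 7/16z².

Find x<0 with |R(x)|<1.
x=-1.45: |R|=0.4698
R=1: x+7/16x²=0 ⇒ x=−16/7=-2.2857; min R=1−1/(4·7/16)=0.4286>−1
Confirm numerically:
  x=-2.225: |R|=0.94090 <1
  x=-1.290: |R|=0.43804 <1
  x=-1.151: |R|=0.42860 <1
  x=-0.936: |R|=0.44729 <1
  x=-2.626: |R|=1.39095 >1
  x=-2.307: |R|=1.02148 >1
Interval (-2.2857, 0).

(-2.2857, 0).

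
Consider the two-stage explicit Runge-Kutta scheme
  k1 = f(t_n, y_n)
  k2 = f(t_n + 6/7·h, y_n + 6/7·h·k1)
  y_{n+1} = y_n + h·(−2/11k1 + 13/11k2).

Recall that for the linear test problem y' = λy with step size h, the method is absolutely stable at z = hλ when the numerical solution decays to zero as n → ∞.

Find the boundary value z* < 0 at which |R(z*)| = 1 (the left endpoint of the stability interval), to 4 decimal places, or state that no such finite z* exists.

On y'=λy, z=hλ:
  k1=λy_n ⇒ h·k1=z·y_n;  k2=λ(1+6/7z)y_n ⇒ h·k2=z(1+6/7z)y_n
  y_{n+1}/y_n = 1 − 2/11z + 13/11z(1+6/7z) = 1 + z + 78/77z²
  R(z) = 1 + z + 78/77z².

Solve |R(x)|<1 on ℝ⁻.
x=-1: |R|=1.0130
R=1: x+78/77x²=0 ⇒ x=−77/78=-0.9872; min R=1−1/(4·78/77)=0.7532>−1
Confirm numerically:
  x=-0.923: |R|=0.93999 <1
  x=-0.746: |R|=0.81774 <1
  x=-0.700: |R|=0.79636 <1
  x=-0.427: |R|=0.75770 <1
  x=-1.556: |R|=1.89658 >1
  x=-1.461: |R|=1.70124 >1
  x=-1.139: |R|=1.17517 >1
Interval (-0.9872, 0).

z* = -0.9872.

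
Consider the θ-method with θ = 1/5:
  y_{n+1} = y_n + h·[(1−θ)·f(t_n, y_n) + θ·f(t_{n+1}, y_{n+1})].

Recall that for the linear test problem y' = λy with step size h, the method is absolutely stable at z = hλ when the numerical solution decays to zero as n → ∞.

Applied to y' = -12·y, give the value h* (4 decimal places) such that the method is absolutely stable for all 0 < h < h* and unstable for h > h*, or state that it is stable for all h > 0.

Set f=λy, z=hλ:
  y_{n+1} = y_n + z·[4/5·y_n + 1/5·y_{n+1}] ⇒ (1 − 1/5z)y_{n+1} = (1 + 4/5z)y_n
  ⇒ R(z) = (1 + 4/5z)/(1 − 1/5z).

Boundary: |R(x)|=1, x<0.
x=-0.95: |R|=0.2017
R=−1: 1+4/5x = −1+1/5x ⇒ -3/5x=2 ⇒ x=2/(-3/5)=-3.3333
Confirm numerically:
  x=-3.273: |R|=0.97812 <1
  x=-2.853: |R|=0.81650 <1
  x=-1.976: |R|=0.41628 <1
  x=-3.535: |R|=1.07088 >1
  x=-3.532: |R|=1.06985 >1
Stable set (-3.3333, 0).

(-3.3333,0); λ=-12 ⇒ h* = (10/3)/12 = 0.2778.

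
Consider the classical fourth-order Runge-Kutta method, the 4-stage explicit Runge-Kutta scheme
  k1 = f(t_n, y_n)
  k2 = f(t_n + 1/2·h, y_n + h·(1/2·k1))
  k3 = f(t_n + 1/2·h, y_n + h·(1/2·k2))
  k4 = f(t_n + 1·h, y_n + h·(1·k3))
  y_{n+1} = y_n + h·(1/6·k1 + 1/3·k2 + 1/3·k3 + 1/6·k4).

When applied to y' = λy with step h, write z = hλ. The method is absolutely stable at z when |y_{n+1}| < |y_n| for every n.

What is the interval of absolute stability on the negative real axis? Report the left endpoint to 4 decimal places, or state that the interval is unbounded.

On y'=λy, z=hλ:
  order 4, 4-stage ⇒ R(z)=1+z+z^2/2+z^3/6+z^4/24
  (e.g. R(-0.49)=0.61284, |R|=0.61284)

Find x<0 with |R(x)|<1.
x=-0.49: |R|=0.6128
|R(-3.1)|=1.5878 |R(-2.79)|=1.0071 |R(-1.49)|=0.2741
Bisect:
  x_lo=-3.1168 |R|=1.6262  x_hi=-0.0887 |R|=0.9151
  mid=-1.60276 |R|=0.27041 →hi
  mid=-2.35979 |R|=0.52644 →hi
  mid=-2.73830 |R|=0.93143 →hi
  mid=-2.92756 |R|=1.23654 →lo
  mid=-2.83293 |R|=1.07422 →lo
  mid=-2.78561 |R|=1.00048 →lo
  mid=-2.76196 |R|=0.96538 →hi
  ...
  [-2.78543,-2.78524] ⇒ x*=-2.7853
Interval (-2.7853, 0).

(-2.7853, 0).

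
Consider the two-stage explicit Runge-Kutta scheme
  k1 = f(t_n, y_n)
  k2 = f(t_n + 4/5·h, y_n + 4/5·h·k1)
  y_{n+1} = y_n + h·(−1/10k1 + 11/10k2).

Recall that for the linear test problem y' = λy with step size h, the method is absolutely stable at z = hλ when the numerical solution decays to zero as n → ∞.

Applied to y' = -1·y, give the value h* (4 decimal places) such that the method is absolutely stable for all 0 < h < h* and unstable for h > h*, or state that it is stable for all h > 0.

(-1.1364,0); λ=-1 ⇒ h* = (25/22)/1 = 1.1364.

Set f=λy, z=hλ:
  k1=λy_n ⇒ h·k1=z·y_n;  k2=λ(1+4/5z)y_n ⇒ h·k2=z(1+4/5z)y_n
  y_{n+1}/y_n = 1 − 1/10z + 11/10z(1+4/5z) = 1 + z + 22/25z²
  R(z) = 1 + z + 22/25z².

Find x<0 with |R(x)|<1.
x=-0.42: |R|=0.7352
R=1: x+22/25x²=0 ⇒ x=−25/22=-1.1364; min R=1−1/(4·22/25)=0.7159>−1
Confirm numerically:
  x=-1.046: |R|=0.91682 <1
  x=-0.778: |R|=0.75465 <1
  x=-0.537: |R|=0.71676 <1
  x=-0.534: |R|=0.71694 <1
  x=-1.450: |R|=1.40020 >1
  x=-1.169: |R|=1.03357 >1
Interval (-1.1364, 0).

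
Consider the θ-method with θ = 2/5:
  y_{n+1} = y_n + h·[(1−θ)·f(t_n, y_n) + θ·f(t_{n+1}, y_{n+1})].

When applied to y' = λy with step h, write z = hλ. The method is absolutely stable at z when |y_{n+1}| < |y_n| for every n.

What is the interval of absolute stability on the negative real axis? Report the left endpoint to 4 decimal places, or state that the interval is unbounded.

With y'=λy (z=hλ):
  y_{n+1} = y_n + z·[3/5·y_n + 2/5·y_{n+1}] ⇒ (1 − 2/5z)y_{n+1} = (1 + 3/5z)y_n
  so R(z) = (1 + 3/5z)/(1 − 2/5z).

Need |R(x)|<1, x<0.
x=-0.83: |R|=0.3769
R=−1: 1+3/5x = −1+2/5x ⇒ -1/5x=2 ⇒ x=2/(-1/5)=-10.0000
Confirm numerically:
  x=-9.412: |R|=0.97532 <1
  x=-6.623: |R|=0.81492 <1
  x=-5.731: |R|=0.74068 <1
  x=-10.596: |R|=1.02276 >1
  x=-10.484: |R|=1.01864 >1
Interval (-10.0000, 0).

z∈(-10.0000,0).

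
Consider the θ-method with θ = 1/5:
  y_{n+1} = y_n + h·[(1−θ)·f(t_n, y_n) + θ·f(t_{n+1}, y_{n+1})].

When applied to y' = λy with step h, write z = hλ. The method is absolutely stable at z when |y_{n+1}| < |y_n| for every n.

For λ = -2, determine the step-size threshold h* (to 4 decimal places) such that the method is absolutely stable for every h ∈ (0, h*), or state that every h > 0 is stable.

(-3.3333,0); λ=-2 ⇒ h* = (10/3)/2 = 1.6667.

Test eqn y'=λy, z=hλ:
  y_{n+1} = y_n + z·[4/5·y_n + 1/5·y_{n+1}] ⇒ (1 − 1/5z)y_{n+1} = (1 + 4/5z)y_n
  ⇒ R(z) = (1 + 4/5z)/(1 − 1/5z).

Find x<0 with |R(x)|<1.
x=-1.56: |R|=0.1890
R=−1: 1+4/5x = −1+1/5x ⇒ -3/5x=2 ⇒ x=2/(-3/5)=-3.3333
Confirm numerically:
  x=-3.266: |R|=0.97556 <1
  x=-1.425: |R|=0.10895 <1
  x=-1.342: |R|=0.05803 <1
  x=-3.910: |R|=1.19416 >1
  x=-3.720: |R|=1.13303 >1
  x=-3.525: |R|=1.06745 >1
Interval (-3.3333, 0).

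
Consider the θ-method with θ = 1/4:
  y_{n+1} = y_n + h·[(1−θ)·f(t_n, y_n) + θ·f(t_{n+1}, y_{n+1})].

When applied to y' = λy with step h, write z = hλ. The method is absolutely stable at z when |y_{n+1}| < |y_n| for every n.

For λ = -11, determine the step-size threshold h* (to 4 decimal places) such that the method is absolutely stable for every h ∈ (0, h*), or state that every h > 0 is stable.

With y'=λy (z=hλ):
  y_{n+1} = y_n + z·[3/4·y_n + 1/4·y_{n+1}] ⇒ (1 − 1/4z)y_{n+1} = (1 + 3/4z)y_n
  ⇒ R(z) = (1 + 3/4z)/(1 − 1/4z).

Need |R(x)|<1, x<0.
x=-0.55: |R|=0.5165
R=−1: 1+3/4x = −1+1/4x ⇒ -1/2x=2 ⇒ x=2/(-1/2)=-4.0000
Confirm numerically:
  x=-3.472: |R|=0.85867 <1
  x=-2.901: |R|=0.68150 <1
  x=-2.637: |R|=0.58927 <1
  x=-1.735: |R|=0.21011 <1
  x=-4.453: |R|=1.10718 >1
  x=-4.088: |R|=1.02176 >1
So |R|<1 on (-4.0000, 0).

(-4.0000,0); λ=-11 ⇒ h* = (4)/11 = 0.3636.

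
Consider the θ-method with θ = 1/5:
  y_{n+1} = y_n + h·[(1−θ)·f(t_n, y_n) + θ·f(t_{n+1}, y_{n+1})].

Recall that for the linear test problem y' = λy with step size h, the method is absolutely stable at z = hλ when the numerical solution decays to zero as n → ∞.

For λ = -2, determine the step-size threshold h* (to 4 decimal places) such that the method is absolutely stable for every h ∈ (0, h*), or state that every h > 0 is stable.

Set f=λy, z=hλ:
  y_{n+1} = y_n + z·[4/5·y_n + 1/5·y_{n+1}] ⇒ (1 − 1/5z)y_{n+1} = (1 + 4/5z)y_n
  Hence R(z) = (1 + 4/5z)/(1 − 1/5z).

Need |R(x)|<1, x<0.
x=-0.39: |R|=0.6382
R=−1: 1+4/5x = −1+1/5x ⇒ -3/5x=2 ⇒ x=2/(-3/5)=-3.3333
Confirm numerically:
  x=-3.111: |R|=0.91777 <1
  x=-2.339: |R|=0.59354 <1
  x=-1.642: |R|=0.23607 <1
  x=-3.522: |R|=1.06642 >1
  x=-3.380: |R|=1.01671 >1
  x=-3.372: |R|=1.01386 >1
Stable set (-3.3333, 0).

(-3.3333,0); λ=-2 ⇒ h* = (10/3)/2 = 1.6667.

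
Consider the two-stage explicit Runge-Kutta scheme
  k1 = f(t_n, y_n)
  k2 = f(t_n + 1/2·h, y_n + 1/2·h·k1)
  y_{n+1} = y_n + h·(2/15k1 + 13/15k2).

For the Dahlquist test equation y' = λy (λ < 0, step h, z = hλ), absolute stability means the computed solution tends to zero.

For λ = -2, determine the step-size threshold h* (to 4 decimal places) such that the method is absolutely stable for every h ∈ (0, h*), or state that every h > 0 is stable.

(-2.3077,0); λ=-2 ⇒ h* = (30/13)/2 = 1.1538.

With y'=λy (z=hλ):
  k1=λy_n ⇒ h·k1=z·y_n;  k2=λ(1+1/2z)y_n ⇒ h·k2=z(1+1/2z)y_n
  y_{n+1}/y_n = 1 + 2/15z + 13/15z(1+1/2z) = 1 + z + 13/30z²
  so R(z) = 1 + z + 13/30z².

Solve |R(x)|<1 on ℝ⁻.
x=-0.93: |R|=0.4448
R=1: x+13/30x²=0 ⇒ x=−30/13=-2.3077; min R=1−1/(4·13/30)=0.4231>−1
Confirm numerically:
  x=-1.971: |R|=0.71243 <1
  x=-1.937: |R|=0.68885 <1
  x=-0.947: |R|=0.44162 <1
  x=-2.897: |R|=1.73980 >1
  x=-2.533: |R|=1.24731 >1
Stable set (-2.3077, 0).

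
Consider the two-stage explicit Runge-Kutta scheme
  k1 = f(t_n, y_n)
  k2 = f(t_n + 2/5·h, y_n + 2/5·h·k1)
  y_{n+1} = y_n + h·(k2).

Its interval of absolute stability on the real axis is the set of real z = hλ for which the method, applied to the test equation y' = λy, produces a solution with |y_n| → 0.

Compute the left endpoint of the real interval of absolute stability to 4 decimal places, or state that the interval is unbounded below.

On y'=λy, z=hλ:
  k1=λy_n ⇒ h·k1=z·y_n;  k2=λ(1+2/5z)y_n ⇒ h·k2=z(1+2/5z)y_n
  y_{n+1}/y_n = 1 + z(1+2/5z) = 1 + z + 2/5z²
  R(z) = 1 + z + 2/5z².

Need |R(x)|<1, x<0.
x=-1.27: |R|=0.3752
R=1: x+2/5x²=0 ⇒ x=−5/2=-2.5000; min R=1−1/(4·2/5)=0.3750>−1
Confirm numerically:
  x=-2.474: |R|=0.97427 <1
  x=-2.236: |R|=0.76388 <1
  x=-1.891: |R|=0.53935 <1
  x=-1.860: |R|=0.52384 <1
  x=-3.033: |R|=1.64664 >1
  x=-2.913: |R|=1.48123 >1
  x=-2.807: |R|=1.34470 >1
So |R|<1 on (-2.5000, 0).

left endpoint -2.5000.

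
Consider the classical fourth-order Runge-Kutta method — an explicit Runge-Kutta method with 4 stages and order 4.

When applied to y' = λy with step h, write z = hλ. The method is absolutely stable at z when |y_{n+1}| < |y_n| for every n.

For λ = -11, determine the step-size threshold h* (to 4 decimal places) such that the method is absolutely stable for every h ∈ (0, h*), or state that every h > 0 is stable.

On y'=λy, z=hλ:
  order 4, 4-stage ⇒ R(z)=1+z+z^2/2+z^3/6+z^4/24
  (e.g. R(-1.11)=0.34136, |R|=0.34136)

Boundary: |R(x)|=1, x<0.
x=-1.11: |R|=0.3414
|R(-2.86)|=1.1186 |R(-2.6)|=0.7547 |R(-1.69)|=0.2735
Bisect:
  x_lo=-3.1710 |R|=1.7553  x_hi=-0.3151 |R|=0.7297
  mid=-1.74306 |R|=0.27805 →hi
  mid=-2.45704 |R|=0.60785 →hi
  mid=-2.81403 |R|=1.04419 →lo
  mid=-2.63553 |R|=0.79671 →hi
  mid=-2.72478 |R|=0.91253 →hi
  mid=-2.76940 |R|=0.97630 →hi
  mid=-2.79171 |R|=1.00972 →lo
  mid=-2.78056 |R|=0.99288 →hi
  mid=-2.78614 |R|=1.00127 →lo
  mid=-2.78335 |R|=0.99707 →hi
  ...
  [-2.78544,-2.78526] ⇒ x*=-2.7853
So |R|<1 on (-2.7853, 0).

(-2.7853,0); λ=-11 ⇒ h* = 0.2532.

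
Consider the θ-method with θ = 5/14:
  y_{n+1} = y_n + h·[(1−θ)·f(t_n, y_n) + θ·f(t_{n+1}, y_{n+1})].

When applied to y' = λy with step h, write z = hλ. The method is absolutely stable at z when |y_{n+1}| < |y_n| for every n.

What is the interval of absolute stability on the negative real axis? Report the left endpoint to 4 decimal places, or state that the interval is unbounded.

Set f=λy, z=hλ:
  y_{n+1} = y_n + z·[9/14·y_n + 5/14·y_{n+1}] ⇒ (1 − 5/14z)y_{n+1} = (1 + 9/14z)y_n
  so R(z) = (1 + 9/14z)/(1 − 5/14z).

Find x<0 with |R(x)|<1.
x=-0.77: |R|=0.3961
R=−1: 1+9/14x = −1+5/14x ⇒ -2/7x=2 ⇒ x=2/(-2/7)=-7.0000
Confirm numerically:
  x=-6.898: |R|=0.99159 <1
  x=-5.669: |R|=0.87427 <1
  x=-5.042: |R|=0.80026 <1
  x=-2.816: |R|=0.40399 <1
  x=-7.472: |R|=1.03676 >1
  x=-7.391: |R|=1.03069 >1
Stable set (-7.0000, 0).

z∈(-7.0000,0).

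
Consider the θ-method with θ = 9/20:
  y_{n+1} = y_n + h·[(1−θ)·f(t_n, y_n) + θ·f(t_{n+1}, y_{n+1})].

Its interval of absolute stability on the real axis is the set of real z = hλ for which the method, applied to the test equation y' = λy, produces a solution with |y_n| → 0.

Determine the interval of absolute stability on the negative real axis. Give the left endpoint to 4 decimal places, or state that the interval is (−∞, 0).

With y'=λy (z=hλ):
  y_{n+1} = y_n + z·[11/20·y_n + 9/20·y_{n+1}] ⇒ (1 − 9/20z)y_{n+1} = (1 + 11/20z)y_n
  R(z) = (1 + 11/20z)/(1 − 9/20z).

Boundary: |R(x)|=1, x<0.
x=-0.39: |R|=0.6682
R=−1: 1+11/20x = −1+9/20x ⇒ -1/10x=2 ⇒ x=2/(-1/10)=-20.0000
Confirm numerically:
  x=-16.747: |R|=0.96189 <1
  x=-11.024: |R|=0.84942 <1
  x=-8.659: |R|=0.76839 <1
  x=-20.600: |R|=1.00584 >1
  x=-20.554: |R|=1.00541 >1
Interval (-20.0000, 0).

(-20.0000, 0).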